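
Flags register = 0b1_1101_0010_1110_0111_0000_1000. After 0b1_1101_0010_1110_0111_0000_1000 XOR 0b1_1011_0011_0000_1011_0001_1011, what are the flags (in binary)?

XOR bit by bit (1 where the bits differ):
  1110100101110011100001000
^ 1101100110000101100011011
= 0011000011110110000010011

0b0011000011110110000010011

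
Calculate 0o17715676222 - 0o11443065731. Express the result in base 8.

0o6252610271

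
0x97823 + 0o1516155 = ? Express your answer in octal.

0x97823 = 0o2274043 in octal.
Add column by column in base 8, right to left:
  3+5 = 0 carry 1
  4+5+1 = 2 carry 1
  0+1+1 = 2
  4+6 = 2 carry 1
  7+1+1 = 1 carry 1
  2+5+1 = 0 carry 1
  2+1+1 = 4

0o4012220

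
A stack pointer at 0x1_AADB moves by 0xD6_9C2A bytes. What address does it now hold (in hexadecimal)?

0xD84705

Add column by column in base 16, right to left:
  B+A = 5 carry 1
  D+2+1 = 0 carry 1
  A+C+1 = 7 carry 1
  A+9+1 = 4 carry 1
  1+6+1 = 8
  0+D = D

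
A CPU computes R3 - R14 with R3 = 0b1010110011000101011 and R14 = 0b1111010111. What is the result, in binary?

Subtract column by column in base 2:
  1-1 → 0
  1-1 → 0
  0-1 → 1 (borrow)
  1-0-1 → 0
  0-1 → 1 (borrow)
  1-0-1 → 0
  0-1 → 1 (borrow)
  0-1-1 → 0 (borrow)
  0-1-1 → 0 (borrow)
  1-1-1 → 1 (borrow)
  1-0-1 → 0
  0-0 → 0
  0-0 → 0
  1-0 → 1
  1-0 → 1
  0-0 → 0
  1-0 → 1
  0-0 → 0
  1-0 → 1

0b1010110001001010100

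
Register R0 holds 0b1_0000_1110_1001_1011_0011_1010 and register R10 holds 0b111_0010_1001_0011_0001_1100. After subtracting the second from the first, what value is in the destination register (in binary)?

Subtract column by column in base 2:
  0-0 → 0
  1-0 → 1
  0-1 → 1 (borrow)
  1-1-1 → 1 (borrow)
  1-1-1 → 1 (borrow)
  1-0-1 → 0
  0-0 → 0
  0-0 → 0
  1-1 → 0
  1-1 → 0
  0-0 → 0
  1-0 → 1
  1-1 → 0
  0-0 → 0
  0-0 → 0
  1-1 → 0
  0-0 → 0
  1-1 → 0
  1-0 → 1
  1-0 → 1
  0-1 → 1 (borrow)
  0-1-1 → 0 (borrow)
  0-1-1 → 0 (borrow)
  0-0-1 → 1 (borrow)
  1-0-1 → 0

0b100111000000100000011110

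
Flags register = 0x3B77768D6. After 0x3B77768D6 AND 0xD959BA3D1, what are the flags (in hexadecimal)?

AND each hex digit independently (no carries):
  3&D=1, B&9=9, 7&5=5, 7&9=1, 7&B=3, 6&A=2, 8&3=0, D&D=D, 6&1=0

0x1951320D0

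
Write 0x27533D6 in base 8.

0o235231726

Expand each hex digit to 4 bits: 2=0010 7=0111 5=0101 3=0011 3=0011 D=1101 6=0110.
Group the bits in threes: 010 011 101 010 011 001 111 010 110 → 235231726.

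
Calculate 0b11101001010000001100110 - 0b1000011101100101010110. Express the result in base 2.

0b10100101100011100010000

Subtract column by column in base 2:
  0-0 → 0
  1-1 → 0
  1-1 → 0
  0-0 → 0
  0-1 → 1 (borrow)
  1-0-1 → 0
  1-1 → 0
  0-0 → 0
  0-1 → 1 (borrow)
  0-0-1 → 1 (borrow)
  0-0-1 → 1 (borrow)
  0-1-1 → 0 (borrow)
  0-1-1 → 0 (borrow)
  1-0-1 → 0
  0-1 → 1 (borrow)
  1-1-1 → 1 (borrow)
  0-1-1 → 0 (borrow)
  0-0-1 → 1 (borrow)
  1-0-1 → 0
  0-0 → 0
  1-0 → 1
  1-1 → 0
  1-0 → 1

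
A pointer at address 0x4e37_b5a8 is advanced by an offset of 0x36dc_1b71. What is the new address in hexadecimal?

0x8513d119

Add column by column in base 16, right to left:
  8+1 = 9
  a+7 = 1 carry 1
  5+b+1 = 1 carry 1
  b+1+1 = d
  7+c = 3 carry 1
  3+d+1 = 1 carry 1
  e+6+1 = 5 carry 1
  4+3+1 = 8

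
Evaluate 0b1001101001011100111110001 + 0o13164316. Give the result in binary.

0b1011000011010001010111111

0o13164316 = 0b1011001110100011001110 in binary.
Add column by column in base 2, right to left:
  1+0 = 1
  0+1 = 1
  0+1 = 1
  0+1 = 1
  1+0 = 1
  1+0 = 1
  1+1 = 0 carry 1
  1+1+1 = 1 carry 1
  1+0+1 = 0 carry 1
  0+0+1 = 1
  0+0 = 0
  1+1 = 0 carry 1
  1+0+1 = 0 carry 1
  1+1+1 = 1 carry 1
  0+1+1 = 0 carry 1
  1+1+1 = 1 carry 1
  0+0+1 = 1
  0+0 = 0
  1+1 = 0 carry 1
  0+1+1 = 0 carry 1
  1+0+1 = 0 carry 1
  1+1+1 = 1 carry 1
  0+0+1 = 1
  0+0 = 0
  1+0 = 1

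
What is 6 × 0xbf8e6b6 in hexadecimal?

0x47d56844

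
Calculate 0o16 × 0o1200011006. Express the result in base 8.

Multiply each base-8 digit by 14, carrying:
  6×14 = 84 → write 4 carry 10
  0×14+10 = 10 → write 2 carry 1
  0×14+1 = 1 → write 1
  1×14 = 14 → write 6 carry 1
  1×14+1 = 15 → write 7 carry 1
  0×14+1 = 1 → write 1
  0×14 = 0 → write 0
  0×14 = 0 → write 0
  2×14 = 28 → write 4 carry 3
  1×14+3 = 17 → write 1 carry 2
  remaining carry: 2

0o21400176124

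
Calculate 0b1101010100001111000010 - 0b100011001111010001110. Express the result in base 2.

0b1000111010010100110100

Subtract column by column in base 2:
  0-0 → 0
  1-1 → 0
  0-1 → 1 (borrow)
  0-1-1 → 0 (borrow)
  0-0-1 → 1 (borrow)
  0-0-1 → 1 (borrow)
  1-0-1 → 0
  1-1 → 0
  1-0 → 1
  1-1 → 0
  0-1 → 1 (borrow)
  0-1-1 → 0 (borrow)
  0-1-1 → 0 (borrow)
  0-0-1 → 1 (borrow)
  1-0-1 → 0
  0-1 → 1 (borrow)
  1-1-1 → 1 (borrow)
  0-0-1 → 1 (borrow)
  1-0-1 → 0
  0-0 → 0
  1-1 → 0
  1-0 → 1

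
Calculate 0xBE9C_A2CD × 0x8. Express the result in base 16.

Multiply each base-16 digit by 8, carrying:
  D×8 = 104 → write 8 carry 6
  C×8+6 = 102 → write 6 carry 6
  2×8+6 = 22 → write 6 carry 1
  A×8+1 = 81 → write 1 carry 5
  C×8+5 = 101 → write 5 carry 6
  9×8+6 = 78 → write E carry 4
  E×8+4 = 116 → write 4 carry 7
  B×8+7 = 95 → write F carry 5
  remaining carry: 5

0x5F4E51668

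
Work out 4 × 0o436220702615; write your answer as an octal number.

0o2171103413064

Multiply each base-8 digit by 4, carrying:
  5×4 = 20 → write 4 carry 2
  1×4+2 = 6 → write 6
  6×4 = 24 → write 0 carry 3
  2×4+3 = 11 → write 3 carry 1
  0×4+1 = 1 → write 1
  7×4 = 28 → write 4 carry 3
  0×4+3 = 3 → write 3
  2×4 = 8 → write 0 carry 1
  2×4+1 = 9 → write 1 carry 1
  6×4+1 = 25 → write 1 carry 3
  3×4+3 = 15 → write 7 carry 1
  4×4+1 = 17 → write 1 carry 2
  remaining carry: 2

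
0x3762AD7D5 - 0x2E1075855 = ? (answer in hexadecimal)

0x95237F80

Subtract column by column in base 16:
  5-5 → 0
  D-5 → 8
  7-8 → F (borrow)
  D-5-1 → 7
  A-7 → 3
  2-0 → 2
  6-1 → 5
  7-E → 9 (borrow)
  3-2-1 → 0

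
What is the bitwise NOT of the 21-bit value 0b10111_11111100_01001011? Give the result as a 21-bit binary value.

0b010000000001110110100

Invert each bit: 101111111110001001011 → 010000000001110110100.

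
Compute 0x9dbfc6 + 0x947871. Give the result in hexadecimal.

0x1323837

Add column by column in base 16, right to left:
  6+1 = 7
  c+7 = 3 carry 1
  f+8+1 = 8 carry 1
  b+7+1 = 3 carry 1
  d+4+1 = 2 carry 1
  9+9+1 = 3 carry 1
  final carry 1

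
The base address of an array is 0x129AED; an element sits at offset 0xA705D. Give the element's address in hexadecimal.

0x1D0B4A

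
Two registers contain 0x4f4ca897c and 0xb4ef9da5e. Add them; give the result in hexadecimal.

Add column by column in base 16, right to left:
  c+e = a carry 1
  7+5+1 = d
  9+a = 3 carry 1
  8+d+1 = 6 carry 1
  a+9+1 = 4 carry 1
  c+f+1 = c carry 1
  4+e+1 = 3 carry 1
  f+4+1 = 4 carry 1
  4+b+1 = 0 carry 1
  final carry 1

0x1043c463da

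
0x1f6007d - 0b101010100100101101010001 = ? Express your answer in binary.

0b1010010111011010100101100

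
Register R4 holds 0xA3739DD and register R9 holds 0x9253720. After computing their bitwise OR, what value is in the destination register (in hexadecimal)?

0xB373FFD

OR each hex digit independently (no carries):
  A|9=B, 3|2=3, 7|5=7, 3|3=3, 9|7=F, D|2=F, D|0=D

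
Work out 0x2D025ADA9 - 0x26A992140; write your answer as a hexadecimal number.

0x658C8C69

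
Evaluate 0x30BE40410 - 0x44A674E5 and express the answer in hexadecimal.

Subtract column by column in base 16:
  0-5 → B (borrow)
  1-E-1 → 2 (borrow)
  4-4-1 → F (borrow)
  0-7-1 → 8 (borrow)
  4-6-1 → D (borrow)
  E-A-1 → 3
  B-4 → 7
  0-4 → C (borrow)
  3-0-1 → 2

0x2C73D8F2B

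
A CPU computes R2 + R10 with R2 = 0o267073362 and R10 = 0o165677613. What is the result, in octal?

Add column by column in base 8, right to left:
  2+3 = 5
  6+1 = 7
  3+6 = 1 carry 1
  3+7+1 = 3 carry 1
  7+7+1 = 7 carry 1
  0+6+1 = 7
  7+5 = 4 carry 1
  6+6+1 = 5 carry 1
  2+1+1 = 4

0o454773175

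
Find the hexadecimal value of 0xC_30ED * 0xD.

Multiply each base-16 digit by 13, carrying:
  D×13 = 169 → write 9 carry 10
  E×13+10 = 192 → write 0 carry 12
  0×13+12 = 12 → write C
  3×13 = 39 → write 7 carry 2
  C×13+2 = 158 → write E carry 9
  remaining carry: 9

0x9E7C09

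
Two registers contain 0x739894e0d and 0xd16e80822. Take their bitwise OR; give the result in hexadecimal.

OR each hex digit independently (no carries):
  7|d=f, 3|1=3, 9|6=f, 8|e=e, 9|8=9, 4|0=4, e|8=e, 0|2=2, d|2=f

0xf3fe94e2f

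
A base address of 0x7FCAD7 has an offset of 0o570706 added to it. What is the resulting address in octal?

0o40536235

0x7FCAD7 = 0o37745327 in octal.
Add column by column in base 8, right to left:
  7+6 = 5 carry 1
  2+0+1 = 3
  3+7 = 2 carry 1
  5+0+1 = 6
  4+7 = 3 carry 1
  7+5+1 = 5 carry 1
  7+0+1 = 0 carry 1
  3+0+1 = 4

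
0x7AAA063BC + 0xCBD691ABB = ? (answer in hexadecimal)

0x1468097E77

Add column by column in base 16, right to left:
  C+B = 7 carry 1
  B+B+1 = 7 carry 1
  3+A+1 = E
  6+1 = 7
  0+9 = 9
  A+6 = 0 carry 1
  A+D+1 = 8 carry 1
  A+B+1 = 6 carry 1
  7+C+1 = 4 carry 1
  final carry 1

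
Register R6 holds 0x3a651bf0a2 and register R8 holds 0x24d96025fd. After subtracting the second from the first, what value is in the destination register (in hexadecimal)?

0x158bbbcaa5

Subtract column by column in base 16:
  2-d → 5 (borrow)
  a-f-1 → a (borrow)
  0-5-1 → a (borrow)
  f-2-1 → c
  b-0 → b
  1-6 → b (borrow)
  5-9-1 → b (borrow)
  6-d-1 → 8 (borrow)
  a-4-1 → 5
  3-2 → 1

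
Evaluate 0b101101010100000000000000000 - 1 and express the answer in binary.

0b101101010011111111111111111

The trailing 17 digits are 0, so subtracting 1 borrows through: they become 1 and the next digit up decrements.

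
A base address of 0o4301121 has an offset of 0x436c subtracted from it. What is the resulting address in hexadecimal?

0x113ee5

0o4301121 = 0x118251 in hexadecimal.
Subtract column by column in base 16:
  1-c → 5 (borrow)
  5-6-1 → e (borrow)
  2-3-1 → e (borrow)
  8-4-1 → 3
  1-0 → 1
  1-0 → 1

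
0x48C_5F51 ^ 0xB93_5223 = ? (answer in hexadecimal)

XOR each hex digit independently (no carries):
  4^B=F, 8^9=1, C^3=F, 5^5=0, F^2=D, 5^2=7, 1^3=2

0xF1F0D72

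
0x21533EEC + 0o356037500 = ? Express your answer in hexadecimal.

0x250B7E2C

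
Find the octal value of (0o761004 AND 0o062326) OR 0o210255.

0o761004 AND 0o062326 = 0o060004.
Then OR with 0o210255.

0o270255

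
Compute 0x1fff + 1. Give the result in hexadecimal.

The trailing 3 digits are F (max in base 16), so adding 1 cascades: they roll to 0 and the next digit up increments.

0x2000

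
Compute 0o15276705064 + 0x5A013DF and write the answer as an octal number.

0o16046717023

0x5A013DF = 0o550011737 in octal.
Add column by column in base 8, right to left:
  4+7 = 3 carry 1
  6+3+1 = 2 carry 1
  0+7+1 = 0 carry 1
  5+1+1 = 7
  0+1 = 1
  7+0 = 7
  6+0 = 6
  7+5 = 4 carry 1
  2+5+1 = 0 carry 1
  5+0+1 = 6
  1+0 = 1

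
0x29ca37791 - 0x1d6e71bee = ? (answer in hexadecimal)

0xc5bc5ba3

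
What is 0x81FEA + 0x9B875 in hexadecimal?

0x11D85F

Add column by column in base 16, right to left:
  A+5 = F
  E+7 = 5 carry 1
  F+8+1 = 8 carry 1
  1+B+1 = D
  8+9 = 1 carry 1
  final carry 1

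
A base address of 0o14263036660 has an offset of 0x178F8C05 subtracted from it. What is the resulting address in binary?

0b1001011001111001011000110101011

0o14263036660 = 0b1100010110011000011110110110000 in binary.
0x178F8C05 = 0b10111100011111000110000000101 in binary.
Subtract column by column in base 2:
  0-1 → 1 (borrow)
  0-0-1 → 1 (borrow)
  0-1-1 → 0 (borrow)
  0-0-1 → 1 (borrow)
  1-0-1 → 0
  1-0 → 1
  0-0 → 0
  1-0 → 1
  1-0 → 1
  0-0 → 0
  1-1 → 0
  1-1 → 0
  1-0 → 1
  1-0 → 1
  0-0 → 0
  0-1 → 1 (borrow)
  0-1-1 → 0 (borrow)
  0-1-1 → 0 (borrow)
  1-1-1 → 1 (borrow)
  1-1-1 → 1 (borrow)
  0-0-1 → 1 (borrow)
  0-0-1 → 1 (borrow)
  1-0-1 → 0
  1-1 → 0
  0-1 → 1 (borrow)
  1-1-1 → 1 (borrow)
  0-1-1 → 0 (borrow)
  0-0-1 → 1 (borrow)
  0-1-1 → 0 (borrow)
  1-0-1 → 0
  1-0 → 1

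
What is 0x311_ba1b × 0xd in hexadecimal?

0x27e6735f

Multiply each base-16 digit by 13, carrying:
  b×13 = 143 → write f carry 8
  1×13+8 = 21 → write 5 carry 1
  a×13+1 = 131 → write 3 carry 8
  b×13+8 = 151 → write 7 carry 9
  1×13+9 = 22 → write 6 carry 1
  1×13+1 = 14 → write e
  3×13 = 39 → write 7 carry 2
  remaining carry: 2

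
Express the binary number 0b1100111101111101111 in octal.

0o1475757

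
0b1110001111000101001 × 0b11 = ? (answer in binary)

0b101010101101001111011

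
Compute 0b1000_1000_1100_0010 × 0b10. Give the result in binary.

Multiply each base-2 digit by 2, carrying:
  0×2 = 0 → write 0
  1×2 = 2 → write 0 carry 1
  0×2+1 = 1 → write 1
  0×2 = 0 → write 0
  0×2 = 0 → write 0
  0×2 = 0 → write 0
  1×2 = 2 → write 0 carry 1
  1×2+1 = 3 → write 1 carry 1
  0×2+1 = 1 → write 1
  0×2 = 0 → write 0
  0×2 = 0 → write 0
  1×2 = 2 → write 0 carry 1
  0×2+1 = 1 → write 1
  0×2 = 0 → write 0
  0×2 = 0 → write 0
  1×2 = 2 → write 0 carry 1
  remaining carry: 1

0b10001000110000100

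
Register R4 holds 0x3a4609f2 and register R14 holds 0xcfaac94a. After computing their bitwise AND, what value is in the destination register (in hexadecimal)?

AND each hex digit independently (no carries):
  3&c=0, a&f=a, 4&a=0, 6&a=2, 0&c=0, 9&9=9, f&4=4, 2&a=2

0x0a020942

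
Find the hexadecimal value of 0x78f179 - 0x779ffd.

Subtract column by column in base 16:
  9-d → c (borrow)
  7-f-1 → 7 (borrow)
  1-f-1 → 1 (borrow)
  f-9-1 → 5
  8-7 → 1
  7-7 → 0

0x1517c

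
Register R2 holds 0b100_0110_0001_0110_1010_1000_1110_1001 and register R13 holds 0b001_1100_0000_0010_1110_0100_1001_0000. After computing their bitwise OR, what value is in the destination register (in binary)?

0b1011110000101101110110011111001

OR bit by bit (1 where either bit is 1):
  1000110000101101010100011101001
| 0011100000000101110010010010000
= 1011110000101101110110011111001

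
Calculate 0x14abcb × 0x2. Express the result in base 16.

0x295796

Multiply each base-16 digit by 2, carrying:
  b×2 = 22 → write 6 carry 1
  c×2+1 = 25 → write 9 carry 1
  b×2+1 = 23 → write 7 carry 1
  a×2+1 = 21 → write 5 carry 1
  4×2+1 = 9 → write 9
  1×2 = 2 → write 2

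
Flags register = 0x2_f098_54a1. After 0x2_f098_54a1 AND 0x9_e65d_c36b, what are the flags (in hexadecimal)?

0x0e0184021

AND each hex digit independently (no carries):
  2&9=0, f&e=e, 0&6=0, 9&5=1, 8&d=8, 5&c=4, 4&3=0, a&6=2, 1&b=1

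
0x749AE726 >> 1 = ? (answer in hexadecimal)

1 bits is not a whole number of base-16 digits; in binary: 1110100100110101110011100100110 >> 1 = 111010010011010111001110010011.

0x3A4D7393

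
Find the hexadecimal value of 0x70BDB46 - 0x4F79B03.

Subtract column by column in base 16:
  6-3 → 3
  4-0 → 4
  B-B → 0
  D-9 → 4
  B-7 → 4
  0-F → 1 (borrow)
  7-4-1 → 2

0x2144043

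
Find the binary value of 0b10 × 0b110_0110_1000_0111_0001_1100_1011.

Multiply each base-2 digit by 2, carrying:
  1×2 = 2 → write 0 carry 1
  1×2+1 = 3 → write 1 carry 1
  0×2+1 = 1 → write 1
  1×2 = 2 → write 0 carry 1
  0×2+1 = 1 → write 1
  0×2 = 0 → write 0
  1×2 = 2 → write 0 carry 1
  1×2+1 = 3 → write 1 carry 1
  1×2+1 = 3 → write 1 carry 1
  0×2+1 = 1 → write 1
  0×2 = 0 → write 0
  0×2 = 0 → write 0
  1×2 = 2 → write 0 carry 1
  1×2+1 = 3 → write 1 carry 1
  1×2+1 = 3 → write 1 carry 1
  0×2+1 = 1 → write 1
  0×2 = 0 → write 0
  0×2 = 0 → write 0
  0×2 = 0 → write 0
  1×2 = 2 → write 0 carry 1
  0×2+1 = 1 → write 1
  1×2 = 2 → write 0 carry 1
  1×2+1 = 3 → write 1 carry 1
  0×2+1 = 1 → write 1
  0×2 = 0 → write 0
  1×2 = 2 → write 0 carry 1
  1×2+1 = 3 → write 1 carry 1
  remaining carry: 1

0b1100110100001110001110010110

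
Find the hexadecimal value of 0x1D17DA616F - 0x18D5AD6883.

0x4422CF8EC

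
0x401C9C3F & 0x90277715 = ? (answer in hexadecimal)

0x00041415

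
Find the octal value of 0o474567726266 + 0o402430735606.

Add column by column in base 8, right to left:
  6+6 = 4 carry 1
  6+0+1 = 7
  2+6 = 0 carry 1
  6+5+1 = 4 carry 1
  2+3+1 = 6
  7+7 = 6 carry 1
  7+0+1 = 0 carry 1
  6+3+1 = 2 carry 1
  5+4+1 = 2 carry 1
  4+2+1 = 7
  7+0 = 7
  4+4 = 0 carry 1
  final carry 1

0o1077220664074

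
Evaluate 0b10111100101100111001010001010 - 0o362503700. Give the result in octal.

0b10111100101100111001010001010 = 0o2745471212 in octal.
Subtract column by column in base 8:
  2-0 → 2
  1-0 → 1
  2-7 → 3 (borrow)
  1-3-1 → 5 (borrow)
  7-0-1 → 6
  4-5 → 7 (borrow)
  5-2-1 → 2
  4-6 → 6 (borrow)
  7-3-1 → 3
  2-0 → 2

0o2362765312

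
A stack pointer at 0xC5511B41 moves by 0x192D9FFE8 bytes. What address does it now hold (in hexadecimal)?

0x2582B1B29

Add column by column in base 16, right to left:
  1+8 = 9
  4+E = 2 carry 1
  B+F+1 = B carry 1
  1+F+1 = 1 carry 1
  1+9+1 = B
  5+D = 2 carry 1
  5+2+1 = 8
  C+9 = 5 carry 1
  0+1+1 = 2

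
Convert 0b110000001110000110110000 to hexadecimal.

0xC0E1B0

Group the bits into nibbles: 1100 0000 1110 0001 1011 0000 → C0E1B0.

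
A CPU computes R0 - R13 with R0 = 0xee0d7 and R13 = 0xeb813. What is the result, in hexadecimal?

0x28c4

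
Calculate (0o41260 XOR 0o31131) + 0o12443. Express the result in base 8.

0o103014

First 0o41260 XOR 0o31131 = 0o70351.
Add column by column in base 8, right to left:
  1+3 = 4
  5+4 = 1 carry 1
  3+4+1 = 0 carry 1
  0+2+1 = 3
  7+1 = 0 carry 1
  final carry 1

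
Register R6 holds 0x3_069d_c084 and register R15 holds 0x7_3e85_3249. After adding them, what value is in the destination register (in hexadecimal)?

Add column by column in base 16, right to left:
  4+9 = d
  8+4 = c
  0+2 = 2
  c+3 = f
  d+5 = 2 carry 1
  9+8+1 = 2 carry 1
  6+e+1 = 5 carry 1
  0+3+1 = 4
  3+7 = a

0xa4522f2cd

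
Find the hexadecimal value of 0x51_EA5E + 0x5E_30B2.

0xB01B10

Add column by column in base 16, right to left:
  E+2 = 0 carry 1
  5+B+1 = 1 carry 1
  A+0+1 = B
  E+3 = 1 carry 1
  1+E+1 = 0 carry 1
  5+5+1 = B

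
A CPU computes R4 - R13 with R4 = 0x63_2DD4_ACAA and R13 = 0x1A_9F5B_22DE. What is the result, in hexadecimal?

0x488E7989CC

Subtract column by column in base 16:
  A-E → C (borrow)
  A-D-1 → C (borrow)
  C-2-1 → 9
  A-2 → 8
  4-B → 9 (borrow)
  D-5-1 → 7
  D-F → E (borrow)
  2-9-1 → 8 (borrow)
  3-A-1 → 8 (borrow)
  6-1-1 → 4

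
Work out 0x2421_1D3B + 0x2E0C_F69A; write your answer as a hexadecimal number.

0x522E13D5

Add column by column in base 16, right to left:
  B+A = 5 carry 1
  3+9+1 = D
  D+6 = 3 carry 1
  1+F+1 = 1 carry 1
  1+C+1 = E
  2+0 = 2
  4+E = 2 carry 1
  2+2+1 = 5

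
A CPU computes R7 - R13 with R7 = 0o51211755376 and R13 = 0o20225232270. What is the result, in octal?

0o30764523106

Subtract column by column in base 8:
  6-0 → 6
  7-7 → 0
  3-2 → 1
  5-2 → 3
  5-3 → 2
  7-2 → 5
  1-5 → 4 (borrow)
  1-2-1 → 6 (borrow)
  2-2-1 → 7 (borrow)
  1-0-1 → 0
  5-2 → 3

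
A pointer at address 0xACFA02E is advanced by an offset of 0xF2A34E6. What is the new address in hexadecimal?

0x19F9D514

Add column by column in base 16, right to left:
  E+6 = 4 carry 1
  2+E+1 = 1 carry 1
  0+4+1 = 5
  A+3 = D
  F+A = 9 carry 1
  C+2+1 = F
  A+F = 9 carry 1
  final carry 1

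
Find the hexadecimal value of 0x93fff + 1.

0x94000

The trailing 3 digits are F (max in base 16), so adding 1 cascades: they roll to 0 and the next digit up increments.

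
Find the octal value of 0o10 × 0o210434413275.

0o2104344132750

Multiply each base-8 digit by 8, carrying:
  5×8 = 40 → write 0 carry 5
  7×8+5 = 61 → write 5 carry 7
  2×8+7 = 23 → write 7 carry 2
  3×8+2 = 26 → write 2 carry 3
  1×8+3 = 11 → write 3 carry 1
  4×8+1 = 33 → write 1 carry 4
  4×8+4 = 36 → write 4 carry 4
  3×8+4 = 28 → write 4 carry 3
  4×8+3 = 35 → write 3 carry 4
  0×8+4 = 4 → write 4
  1×8 = 8 → write 0 carry 1
  2×8+1 = 17 → write 1 carry 2
  remaining carry: 2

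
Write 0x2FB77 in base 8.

0o575567

Expand each hex digit to 4 bits: 2=0010 F=1111 B=1011 7=0111 7=0111.
Group the bits in threes: 101 111 101 101 110 111 → 575567.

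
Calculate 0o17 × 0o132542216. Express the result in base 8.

Multiply each base-8 digit by 15, carrying:
  6×15 = 90 → write 2 carry 11
  1×15+11 = 26 → write 2 carry 3
  2×15+3 = 33 → write 1 carry 4
  2×15+4 = 34 → write 2 carry 4
  4×15+4 = 64 → write 0 carry 8
  5×15+8 = 83 → write 3 carry 10
  2×15+10 = 40 → write 0 carry 5
  3×15+5 = 50 → write 2 carry 6
  1×15+6 = 21 → write 5 carry 2
  remaining carry: 2

0o2520302122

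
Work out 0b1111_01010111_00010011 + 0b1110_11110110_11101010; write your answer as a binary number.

Add column by column in base 2, right to left:
  1+0 = 1
  1+1 = 0 carry 1
  0+0+1 = 1
  0+1 = 1
  1+0 = 1
  0+1 = 1
  0+1 = 1
  0+1 = 1
  1+0 = 1
  1+1 = 0 carry 1
  1+1+1 = 1 carry 1
  0+0+1 = 1
  1+1 = 0 carry 1
  0+1+1 = 0 carry 1
  1+1+1 = 1 carry 1
  0+1+1 = 0 carry 1
  1+0+1 = 0 carry 1
  1+1+1 = 1 carry 1
  1+1+1 = 1 carry 1
  1+1+1 = 1 carry 1
  final carry 1

0b111100100110111111101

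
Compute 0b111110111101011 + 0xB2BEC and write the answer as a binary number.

0b10111010100111010111

0xB2BEC = 0b10110010101111101100 in binary.
Add column by column in base 2, right to left:
  1+0 = 1
  1+0 = 1
  0+1 = 1
  1+1 = 0 carry 1
  0+0+1 = 1
  1+1 = 0 carry 1
  1+1+1 = 1 carry 1
  1+1+1 = 1 carry 1
  1+1+1 = 1 carry 1
  0+1+1 = 0 carry 1
  1+0+1 = 0 carry 1
  1+1+1 = 1 carry 1
  1+0+1 = 0 carry 1
  1+1+1 = 1 carry 1
  1+0+1 = 0 carry 1
  0+0+1 = 1
  0+1 = 1
  0+1 = 1
  0+0 = 0
  0+1 = 1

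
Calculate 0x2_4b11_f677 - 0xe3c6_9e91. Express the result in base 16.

0x1674b57e6

Subtract column by column in base 16:
  7-1 → 6
  7-9 → e (borrow)
  6-e-1 → 7 (borrow)
  f-9-1 → 5
  1-6 → b (borrow)
  1-c-1 → 4 (borrow)
  b-3-1 → 7
  4-e → 6 (borrow)
  2-0-1 → 1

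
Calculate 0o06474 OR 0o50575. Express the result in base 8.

OR each oct digit independently (no carries):
  0|5=5, 6|0=6, 4|5=5, 7|7=7, 4|5=5

0o56575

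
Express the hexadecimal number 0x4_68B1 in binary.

Expand each hex digit to 4 bits: 4=0100 6=0110 8=1000 B=1011 1=0001.

0b1000110100010110001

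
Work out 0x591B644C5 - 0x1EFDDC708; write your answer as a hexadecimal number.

0x3A1D87DBD

Subtract column by column in base 16:
  5-8 → D (borrow)
  C-0-1 → B
  4-7 → D (borrow)
  4-C-1 → 7 (borrow)
  6-D-1 → 8 (borrow)
  B-D-1 → D (borrow)
  1-F-1 → 1 (borrow)
  9-E-1 → A (borrow)
  5-1-1 → 3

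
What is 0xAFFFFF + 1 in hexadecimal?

0xB00000

The trailing 5 digits are F (max in base 16), so adding 1 cascades: they roll to 0 and the next digit up increments.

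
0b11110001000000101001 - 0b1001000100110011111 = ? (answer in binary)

Subtract column by column in base 2:
  1-1 → 0
  0-1 → 1 (borrow)
  0-1-1 → 0 (borrow)
  1-1-1 → 1 (borrow)
  0-1-1 → 0 (borrow)
  1-0-1 → 0
  0-0 → 0
  0-1 → 1 (borrow)
  0-1-1 → 0 (borrow)
  0-0-1 → 1 (borrow)
  0-0-1 → 1 (borrow)
  0-1-1 → 0 (borrow)
  1-0-1 → 0
  0-0 → 0
  0-0 → 0
  0-1 → 1 (borrow)
  1-0-1 → 0
  1-0 → 1
  1-1 → 0
  1-0 → 1

0b10101000011010001010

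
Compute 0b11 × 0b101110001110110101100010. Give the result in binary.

0b10001010101100100000100110

Multiply each base-2 digit by 3, carrying:
  0×3 = 0 → write 0
  1×3 = 3 → write 1 carry 1
  0×3+1 = 1 → write 1
  0×3 = 0 → write 0
  0×3 = 0 → write 0
  1×3 = 3 → write 1 carry 1
  1×3+1 = 4 → write 0 carry 2
  0×3+2 = 2 → write 0 carry 1
  1×3+1 = 4 → write 0 carry 2
  0×3+2 = 2 → write 0 carry 1
  1×3+1 = 4 → write 0 carry 2
  1×3+2 = 5 → write 1 carry 2
  0×3+2 = 2 → write 0 carry 1
  1×3+1 = 4 → write 0 carry 2
  1×3+2 = 5 → write 1 carry 2
  1×3+2 = 5 → write 1 carry 2
  0×3+2 = 2 → write 0 carry 1
  0×3+1 = 1 → write 1
  0×3 = 0 → write 0
  1×3 = 3 → write 1 carry 1
  1×3+1 = 4 → write 0 carry 2
  1×3+2 = 5 → write 1 carry 2
  0×3+2 = 2 → write 0 carry 1
  1×3+1 = 4 → write 0 carry 2
  remaining carry: 10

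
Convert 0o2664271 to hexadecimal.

Each octal digit is 3 bits: 2=010 6=110 6=110 4=100 2=010 7=111 1=001.
Group the bits into nibbles: 1011 0110 1000 1011 1001 → b68b9.

0xb68b9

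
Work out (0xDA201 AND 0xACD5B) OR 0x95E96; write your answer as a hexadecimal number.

0x9DE97

0xDA201 AND 0xACD5B = 0x88001.
Then OR with 0x95E96.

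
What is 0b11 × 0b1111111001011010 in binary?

0b101111101100001110

Multiply each base-2 digit by 3, carrying:
  0×3 = 0 → write 0
  1×3 = 3 → write 1 carry 1
  0×3+1 = 1 → write 1
  1×3 = 3 → write 1 carry 1
  1×3+1 = 4 → write 0 carry 2
  0×3+2 = 2 → write 0 carry 1
  1×3+1 = 4 → write 0 carry 2
  0×3+2 = 2 → write 0 carry 1
  0×3+1 = 1 → write 1
  1×3 = 3 → write 1 carry 1
  1×3+1 = 4 → write 0 carry 2
  1×3+2 = 5 → write 1 carry 2
  1×3+2 = 5 → write 1 carry 2
  1×3+2 = 5 → write 1 carry 2
  1×3+2 = 5 → write 1 carry 2
  1×3+2 = 5 → write 1 carry 2
  remaining carry: 10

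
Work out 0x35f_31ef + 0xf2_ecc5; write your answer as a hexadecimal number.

Add column by column in base 16, right to left:
  f+5 = 4 carry 1
  e+c+1 = b carry 1
  1+c+1 = e
  3+e = 1 carry 1
  f+2+1 = 2 carry 1
  5+f+1 = 5 carry 1
  3+0+1 = 4

0x4521eb4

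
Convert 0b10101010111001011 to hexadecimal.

0x155CB

Group the bits into nibbles: 0001 0101 0101 1100 1011 → 155CB.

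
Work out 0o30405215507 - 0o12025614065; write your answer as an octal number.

Subtract column by column in base 8:
  7-5 → 2
  0-6 → 2 (borrow)
  5-0-1 → 4
  5-4 → 1
  1-1 → 0
  2-6 → 4 (borrow)
  5-5-1 → 7 (borrow)
  0-2-1 → 5 (borrow)
  4-0-1 → 3
  0-2 → 6 (borrow)
  3-1-1 → 1

0o16357401422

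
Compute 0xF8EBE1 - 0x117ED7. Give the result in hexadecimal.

0xE76D0A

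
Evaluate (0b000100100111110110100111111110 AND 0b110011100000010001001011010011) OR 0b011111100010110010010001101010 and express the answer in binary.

0b000100100111110110100111111110 AND 0b110011100000010001001011010011 = 0b000000100000010000000011010010.
Then OR with 0b011111100010110010010001101010.

0b11111100010110010010011111010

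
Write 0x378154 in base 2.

Expand each hex digit to 4 bits: 3=0011 7=0111 8=1000 1=0001 5=0101 4=0100.

0b1101111000000101010100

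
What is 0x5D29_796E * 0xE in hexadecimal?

Multiply each base-16 digit by 14, carrying:
  E×14 = 196 → write 4 carry 12
  6×14+12 = 96 → write 0 carry 6
  9×14+6 = 132 → write 4 carry 8
  7×14+8 = 106 → write A carry 6
  9×14+6 = 132 → write 4 carry 8
  2×14+8 = 36 → write 4 carry 2
  D×14+2 = 184 → write 8 carry 11
  5×14+11 = 81 → write 1 carry 5
  remaining carry: 5

0x51844A404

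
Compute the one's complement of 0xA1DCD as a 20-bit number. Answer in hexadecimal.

Each hex digit d becomes F−d:
  A→5, 1→E, D→2, C→3, D→2

0x5E232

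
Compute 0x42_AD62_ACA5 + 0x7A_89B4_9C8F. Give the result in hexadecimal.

Add column by column in base 16, right to left:
  5+F = 4 carry 1
  A+8+1 = 3 carry 1
  C+C+1 = 9 carry 1
  A+9+1 = 4 carry 1
  2+4+1 = 7
  6+B = 1 carry 1
  D+9+1 = 7 carry 1
  A+8+1 = 3 carry 1
  2+A+1 = D
  4+7 = B

0xBD37174934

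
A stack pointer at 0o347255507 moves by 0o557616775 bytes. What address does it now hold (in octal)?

0o1127074504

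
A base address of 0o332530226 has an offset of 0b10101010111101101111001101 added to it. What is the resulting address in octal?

0o605506143

0b10101010111101101111001101 = 0o252755715 in octal.
Add column by column in base 8, right to left:
  6+5 = 3 carry 1
  2+1+1 = 4
  2+7 = 1 carry 1
  0+5+1 = 6
  3+5 = 0 carry 1
  5+7+1 = 5 carry 1
  2+2+1 = 5
  3+5 = 0 carry 1
  3+2+1 = 6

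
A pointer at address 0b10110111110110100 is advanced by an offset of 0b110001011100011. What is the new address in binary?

0b11101001010010111

Add column by column in base 2, right to left:
  0+1 = 1
  0+1 = 1
  1+0 = 1
  0+0 = 0
  1+0 = 1
  1+1 = 0 carry 1
  0+1+1 = 0 carry 1
  1+1+1 = 1 carry 1
  1+0+1 = 0 carry 1
  1+1+1 = 1 carry 1
  1+0+1 = 0 carry 1
  1+0+1 = 0 carry 1
  0+0+1 = 1
  1+1 = 0 carry 1
  1+1+1 = 1 carry 1
  0+0+1 = 1
  1+0 = 1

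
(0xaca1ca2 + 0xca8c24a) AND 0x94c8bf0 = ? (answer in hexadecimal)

Add column by column in base 16, right to left:
  2+a = c
  a+4 = e
  c+2 = e
  1+c = d
  a+8 = 2 carry 1
  c+a+1 = 7 carry 1
  a+c+1 = 7 carry 1
  final carry 1
Sum = 0x1772deec; now AND with 0x94c8bf0:
  1&0=0, 7&9=1, 7&4=4, 2&c=0, d&8=8, e&b=a, e&f=e, c&0=0

0x1408ae0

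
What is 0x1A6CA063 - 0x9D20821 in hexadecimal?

Subtract column by column in base 16:
  3-1 → 2
  6-2 → 4
  0-8 → 8 (borrow)
  A-0-1 → 9
  C-2 → A
  6-D → 9 (borrow)
  A-9-1 → 0
  1-0 → 1

0x109A9842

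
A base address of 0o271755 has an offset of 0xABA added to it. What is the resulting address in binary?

0o271755 = 0b10111001111101101 in binary.
0xABA = 0b101010111010 in binary.
Add column by column in base 2, right to left:
  1+0 = 1
  0+1 = 1
  1+0 = 1
  1+1 = 0 carry 1
  0+1+1 = 0 carry 1
  1+1+1 = 1 carry 1
  1+0+1 = 0 carry 1
  1+1+1 = 1 carry 1
  1+0+1 = 0 carry 1
  1+1+1 = 1 carry 1
  0+0+1 = 1
  0+1 = 1
  1+0 = 1
  1+0 = 1
  1+0 = 1
  0+0 = 0
  1+0 = 1

0b10111111010100111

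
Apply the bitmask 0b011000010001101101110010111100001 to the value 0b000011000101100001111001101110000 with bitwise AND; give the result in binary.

0b000000000001100001110000101100000

AND bit by bit (1 only where both bits are 1):
  000011000101100001111001101110000
& 011000010001101101110010111100001
= 000000000001100001110000101100000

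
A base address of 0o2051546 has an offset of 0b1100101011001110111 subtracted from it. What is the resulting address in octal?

0b1100101011001110111 = 0o1453167 in octal.
Subtract column by column in base 8:
  6-7 → 7 (borrow)
  4-6-1 → 5 (borrow)
  5-1-1 → 3
  1-3 → 6 (borrow)
  5-5-1 → 7 (borrow)
  0-4-1 → 3 (borrow)
  2-1-1 → 0

0o376357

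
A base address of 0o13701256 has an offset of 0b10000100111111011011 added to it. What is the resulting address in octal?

0o15751211

0b10000100111111011011 = 0o2047733 in octal.
Add column by column in base 8, right to left:
  6+3 = 1 carry 1
  5+3+1 = 1 carry 1
  2+7+1 = 2 carry 1
  1+7+1 = 1 carry 1
  0+4+1 = 5
  7+0 = 7
  3+2 = 5
  1+0 = 1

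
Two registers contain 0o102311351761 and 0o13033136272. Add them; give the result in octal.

0o115344510253

Add column by column in base 8, right to left:
  1+2 = 3
  6+7 = 5 carry 1
  7+2+1 = 2 carry 1
  1+6+1 = 0 carry 1
  5+3+1 = 1 carry 1
  3+1+1 = 5
  1+3 = 4
  1+3 = 4
  3+0 = 3
  2+3 = 5
  0+1 = 1
  1+0 = 1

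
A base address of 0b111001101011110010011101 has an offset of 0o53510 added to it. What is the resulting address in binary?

0b111001110001001111100101

0o53510 = 0b101011101001000 in binary.
Add column by column in base 2, right to left:
  1+0 = 1
  0+0 = 0
  1+0 = 1
  1+1 = 0 carry 1
  1+0+1 = 0 carry 1
  0+0+1 = 1
  0+1 = 1
  1+0 = 1
  0+1 = 1
  0+1 = 1
  1+1 = 0 carry 1
  1+0+1 = 0 carry 1
  1+1+1 = 1 carry 1
  1+0+1 = 0 carry 1
  0+1+1 = 0 carry 1
  1+0+1 = 0 carry 1
  0+0+1 = 1
  1+0 = 1
  1+0 = 1
  0+0 = 0
  0+0 = 0
  1+0 = 1
  1+0 = 1
  1+0 = 1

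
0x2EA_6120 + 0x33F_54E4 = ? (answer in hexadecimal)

Add column by column in base 16, right to left:
  0+4 = 4
  2+E = 0 carry 1
  1+4+1 = 6
  6+5 = B
  A+F = 9 carry 1
  E+3+1 = 2 carry 1
  2+3+1 = 6

0x629B604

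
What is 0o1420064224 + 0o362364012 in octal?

0o2002450236

Add column by column in base 8, right to left:
  4+2 = 6
  2+1 = 3
  2+0 = 2
  4+4 = 0 carry 1
  6+6+1 = 5 carry 1
  0+3+1 = 4
  0+2 = 2
  2+6 = 0 carry 1
  4+3+1 = 0 carry 1
  1+0+1 = 2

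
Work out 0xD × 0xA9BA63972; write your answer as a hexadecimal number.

0x89E770EACA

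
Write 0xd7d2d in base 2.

0b11010111110100101101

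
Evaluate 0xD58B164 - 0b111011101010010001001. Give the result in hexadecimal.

0b111011101010010001001 = 0x1DD489 in hexadecimal.
Subtract column by column in base 16:
  4-9 → B (borrow)
  6-8-1 → D (borrow)
  1-4-1 → C (borrow)
  B-D-1 → D (borrow)
  8-D-1 → A (borrow)
  5-1-1 → 3
  D-0 → D

0xD3ADCDB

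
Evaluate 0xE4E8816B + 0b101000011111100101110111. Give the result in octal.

0xE4E8816B = 0o34472100553 in octal.
0b101000011111100101110111 = 0o50374567 in octal.
Add column by column in base 8, right to left:
  3+7 = 2 carry 1
  5+6+1 = 4 carry 1
  5+5+1 = 3 carry 1
  0+4+1 = 5
  0+7 = 7
  1+3 = 4
  2+0 = 2
  7+5 = 4 carry 1
  4+0+1 = 5
  4+0 = 4
  3+0 = 3

0o34542475342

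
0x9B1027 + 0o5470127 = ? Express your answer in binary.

0x9B1027 = 0b100110110001000000100111 in binary.
0o5470127 = 0b101100111000001010111 in binary.
Add column by column in base 2, right to left:
  1+1 = 0 carry 1
  1+1+1 = 1 carry 1
  1+1+1 = 1 carry 1
  0+0+1 = 1
  0+1 = 1
  1+0 = 1
  0+1 = 1
  0+0 = 0
  0+0 = 0
  0+0 = 0
  0+0 = 0
  0+0 = 0
  1+1 = 0 carry 1
  0+1+1 = 0 carry 1
  0+1+1 = 0 carry 1
  0+0+1 = 1
  1+0 = 1
  1+1 = 0 carry 1
  0+1+1 = 0 carry 1
  1+0+1 = 0 carry 1
  1+1+1 = 1 carry 1
  0+0+1 = 1
  0+0 = 0
  1+0 = 1

0b101100011000000001111110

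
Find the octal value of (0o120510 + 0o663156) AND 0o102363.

Add column by column in base 8, right to left:
  0+6 = 6
  1+5 = 6
  5+1 = 6
  0+3 = 3
  2+6 = 0 carry 1
  1+6+1 = 0 carry 1
  final carry 1
Sum = 0o1003666; now AND with 0o102363:
  1&0=0, 0&1=0, 0&0=0, 3&2=2, 6&3=2, 6&6=6, 6&3=2

0o2262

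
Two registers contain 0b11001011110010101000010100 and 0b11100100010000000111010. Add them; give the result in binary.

0b11101000010100101001001110

Add column by column in base 2, right to left:
  0+0 = 0
  0+1 = 1
  1+0 = 1
  0+1 = 1
  1+1 = 0 carry 1
  0+1+1 = 0 carry 1
  0+0+1 = 1
  0+0 = 0
  0+0 = 0
  1+0 = 1
  0+0 = 0
  1+0 = 1
  0+0 = 0
  1+1 = 0 carry 1
  0+0+1 = 1
  0+0 = 0
  1+0 = 1
  1+1 = 0 carry 1
  1+0+1 = 0 carry 1
  1+0+1 = 0 carry 1
  0+1+1 = 0 carry 1
  1+1+1 = 1 carry 1
  0+1+1 = 0 carry 1
  0+0+1 = 1
  1+0 = 1
  1+0 = 1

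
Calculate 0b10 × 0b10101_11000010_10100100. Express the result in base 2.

0b1010111000010101001000

Multiply each base-2 digit by 2, carrying:
  0×2 = 0 → write 0
  0×2 = 0 → write 0
  1×2 = 2 → write 0 carry 1
  0×2+1 = 1 → write 1
  0×2 = 0 → write 0
  1×2 = 2 → write 0 carry 1
  0×2+1 = 1 → write 1
  1×2 = 2 → write 0 carry 1
  0×2+1 = 1 → write 1
  1×2 = 2 → write 0 carry 1
  0×2+1 = 1 → write 1
  0×2 = 0 → write 0
  0×2 = 0 → write 0
  0×2 = 0 → write 0
  1×2 = 2 → write 0 carry 1
  1×2+1 = 3 → write 1 carry 1
  1×2+1 = 3 → write 1 carry 1
  0×2+1 = 1 → write 1
  1×2 = 2 → write 0 carry 1
  0×2+1 = 1 → write 1
  1×2 = 2 → write 0 carry 1
  remaining carry: 1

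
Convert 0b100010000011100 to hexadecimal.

0x441C

Group the bits into nibbles: 0100 0100 0001 1100 → 441C.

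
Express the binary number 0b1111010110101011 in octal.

Group the bits in threes: 001 111 010 110 101 011 → 172653.

0o172653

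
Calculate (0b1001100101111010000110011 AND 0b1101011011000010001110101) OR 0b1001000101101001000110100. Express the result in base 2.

0b1001100101111010000110011 AND 0b1101011011000010001110101 = 0b1001000001000010000110001.
Then OR with 0b1001000101101001000110100.

0b1001000101101011000110101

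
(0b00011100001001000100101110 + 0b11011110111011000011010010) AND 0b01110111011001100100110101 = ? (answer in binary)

Add column by column in base 2, right to left:
  0+0 = 0
  1+1 = 0 carry 1
  1+0+1 = 0 carry 1
  1+0+1 = 0 carry 1
  0+1+1 = 0 carry 1
  1+0+1 = 0 carry 1
  0+1+1 = 0 carry 1
  0+1+1 = 0 carry 1
  1+0+1 = 0 carry 1
  0+0+1 = 1
  0+0 = 0
  0+0 = 0
  1+1 = 0 carry 1
  0+1+1 = 0 carry 1
  0+0+1 = 1
  1+1 = 0 carry 1
  0+1+1 = 0 carry 1
  0+1+1 = 0 carry 1
  0+0+1 = 1
  0+1 = 1
  1+1 = 0 carry 1
  1+1+1 = 1 carry 1
  1+1+1 = 1 carry 1
  0+0+1 = 1
  0+1 = 1
  0+1 = 1
Sum = 0b11111011000100001000000000; now AND with 0b01110111011001100100110101:
  11111011000100001000000000
& 01110111011001100100110101
= 01110011000000000000000000

0b1110011000000000000000000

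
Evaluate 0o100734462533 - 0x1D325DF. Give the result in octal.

0x1D325DF = 0o164622737 in octal.
Subtract column by column in base 8:
  3-7 → 4 (borrow)
  3-3-1 → 7 (borrow)
  5-7-1 → 5 (borrow)
  2-2-1 → 7 (borrow)
  6-2-1 → 3
  4-6 → 6 (borrow)
  4-4-1 → 7 (borrow)
  3-6-1 → 4 (borrow)
  7-1-1 → 5
  0-0 → 0
  0-0 → 0
  1-0 → 1

0o100547637574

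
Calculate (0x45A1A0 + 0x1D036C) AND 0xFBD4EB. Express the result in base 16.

Add column by column in base 16, right to left:
  0+C = C
  A+6 = 0 carry 1
  1+3+1 = 5
  A+0 = A
  5+D = 2 carry 1
  4+1+1 = 6
Sum = 0x62A50C; now AND with 0xFBD4EB:
  6&F=6, 2&B=2, A&D=8, 5&4=4, 0&E=0, C&B=8

0x628408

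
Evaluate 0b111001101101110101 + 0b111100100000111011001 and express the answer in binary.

0b1000011101110101001110

Add column by column in base 2, right to left:
  1+1 = 0 carry 1
  0+0+1 = 1
  1+0 = 1
  0+1 = 1
  1+1 = 0 carry 1
  1+0+1 = 0 carry 1
  1+1+1 = 1 carry 1
  0+1+1 = 0 carry 1
  1+1+1 = 1 carry 1
  1+0+1 = 0 carry 1
  0+0+1 = 1
  1+0 = 1
  1+0 = 1
  0+0 = 0
  0+1 = 1
  1+0 = 1
  1+0 = 1
  1+1 = 0 carry 1
  0+1+1 = 0 carry 1
  0+1+1 = 0 carry 1
  0+1+1 = 0 carry 1
  final carry 1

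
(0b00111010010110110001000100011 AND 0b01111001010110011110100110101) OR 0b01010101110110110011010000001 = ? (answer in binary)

0b1111101110110110011010100001

0b00111010010110110001000100011 AND 0b01111001010110011110100110101 = 0b00111000010110010000000100001.
Then OR with 0b01010101110110110011010000001.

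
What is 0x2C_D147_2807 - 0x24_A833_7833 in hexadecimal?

Subtract column by column in base 16:
  7-3 → 4
  0-3 → D (borrow)
  8-8-1 → F (borrow)
  2-7-1 → A (borrow)
  7-3-1 → 3
  4-3 → 1
  1-8 → 9 (borrow)
  D-A-1 → 2
  C-4 → 8
  2-2 → 0

0x82913AFD4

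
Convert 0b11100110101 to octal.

Group the bits in threes: 011 100 110 101 → 3465.

0o3465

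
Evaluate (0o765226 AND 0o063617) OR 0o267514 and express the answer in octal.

0o267716

0o765226 AND 0o063617 = 0o061206.
Then OR with 0o267514.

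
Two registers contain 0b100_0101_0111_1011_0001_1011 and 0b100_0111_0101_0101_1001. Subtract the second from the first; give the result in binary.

0b10000010000010111000010

Subtract column by column in base 2:
  1-1 → 0
  1-0 → 1
  0-0 → 0
  1-1 → 0
  1-1 → 0
  0-0 → 0
  0-1 → 1 (borrow)
  0-0-1 → 1 (borrow)
  1-1-1 → 1 (borrow)
  1-0-1 → 0
  0-1 → 1 (borrow)
  1-0-1 → 0
  1-1 → 0
  1-1 → 0
  1-1 → 0
  0-0 → 0
  1-0 → 1
  0-0 → 0
  1-1 → 0
  0-0 → 0
  0-0 → 0
  0-0 → 0
  1-0 → 1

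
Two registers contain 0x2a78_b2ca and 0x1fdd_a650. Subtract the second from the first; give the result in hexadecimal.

Subtract column by column in base 16:
  a-0 → a
  c-5 → 7
  2-6 → c (borrow)
  b-a-1 → 0
  8-d → b (borrow)
  7-d-1 → 9 (borrow)
  a-f-1 → a (borrow)
  2-1-1 → 0

0xa9b0c7a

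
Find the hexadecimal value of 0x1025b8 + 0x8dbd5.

0x19018d

Add column by column in base 16, right to left:
  8+5 = d
  b+d = 8 carry 1
  5+b+1 = 1 carry 1
  2+d+1 = 0 carry 1
  0+8+1 = 9
  1+0 = 1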